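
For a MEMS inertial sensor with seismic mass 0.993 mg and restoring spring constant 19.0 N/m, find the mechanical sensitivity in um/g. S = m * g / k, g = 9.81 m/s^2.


Step 1: Convert mass: m = 0.993 mg = 9.93e-07 kg
Step 2: S = m * g / k = 9.93e-07 * 9.81 / 19.0
Step 3: S = 5.13e-07 m/g
Step 4: Convert to um/g: S = 0.513 um/g


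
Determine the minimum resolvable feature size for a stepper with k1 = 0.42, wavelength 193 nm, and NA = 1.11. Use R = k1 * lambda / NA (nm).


Step 1: Identify values: k1 = 0.42, lambda = 193 nm, NA = 1.11
Step 2: R = k1 * lambda / NA
R = 0.42 * 193 / 1.11
R = 73.0 nm


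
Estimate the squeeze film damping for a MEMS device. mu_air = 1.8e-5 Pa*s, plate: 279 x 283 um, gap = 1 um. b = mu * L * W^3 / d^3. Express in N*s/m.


Step 1: Convert to SI.
L = 279e-6 m, W = 283e-6 m, d = 1e-6 m
Step 2: W^3 = (283e-6)^3 = 2.27e-11 m^3
Step 3: d^3 = (1e-6)^3 = 1.00e-18 m^3
Step 4: b = 1.8e-5 * 279e-6 * 2.27e-11 / 1.00e-18
b = 1.14e-01 N*s/m


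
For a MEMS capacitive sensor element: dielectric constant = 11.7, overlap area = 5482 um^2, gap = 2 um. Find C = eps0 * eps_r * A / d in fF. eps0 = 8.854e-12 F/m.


Step 1: Convert area to m^2: A = 5482e-12 m^2
Step 2: Convert gap to m: d = 2e-6 m
Step 3: C = eps0 * eps_r * A / d
C = 8.854e-12 * 11.7 * 5482e-12 / 2e-6
Step 4: Convert to fF (multiply by 1e15).
C = 283.95 fF


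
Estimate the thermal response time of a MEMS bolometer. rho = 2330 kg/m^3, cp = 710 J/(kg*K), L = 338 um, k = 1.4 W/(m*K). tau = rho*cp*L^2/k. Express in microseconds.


Step 1: Convert L to m: L = 338e-6 m
Step 2: L^2 = (338e-6)^2 = 1.14244e-07 m^2
Step 3: tau = 2330 * 710 * 1.14244e-07 / 1.4 = 1.3499560657e-01 s
Step 4: Convert to microseconds (multiply by 1e6).
tau = 134995.607 us


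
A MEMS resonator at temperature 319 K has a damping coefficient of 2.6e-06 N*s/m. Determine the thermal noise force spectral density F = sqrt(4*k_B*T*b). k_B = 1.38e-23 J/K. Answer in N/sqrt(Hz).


Step 1: Compute 4 * k_B * T * b
= 4 * 1.38e-23 * 319 * 2.6e-06
= 4.5783e-26 N^2/Hz
Step 2: F_noise = sqrt(4.5783e-26)
F_noise = 2.14e-13 N/sqrt(Hz)


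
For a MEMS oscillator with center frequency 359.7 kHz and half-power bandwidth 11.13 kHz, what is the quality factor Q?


Step 1: Q = f0 / bandwidth
Step 2: Q = 359.7 / 11.13
Q = 32.3


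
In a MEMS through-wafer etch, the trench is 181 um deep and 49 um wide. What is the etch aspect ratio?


Step 1: AR = depth / width
Step 2: AR = 181 / 49
AR = 3.7


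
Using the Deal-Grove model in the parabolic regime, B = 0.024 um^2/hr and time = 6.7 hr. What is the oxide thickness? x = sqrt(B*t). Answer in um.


Step 1: Compute B*t = 0.024 * 6.7 = 0.1608
Step 2: x = sqrt(0.1608)
x = 0.401 um


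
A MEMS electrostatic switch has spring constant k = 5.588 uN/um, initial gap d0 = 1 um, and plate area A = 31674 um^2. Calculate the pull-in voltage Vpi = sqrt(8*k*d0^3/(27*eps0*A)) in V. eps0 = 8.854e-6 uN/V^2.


Step 1: Compute numerator: 8 * k * d0^3 = 8 * 5.588 * 1^3 = 44.704
Step 2: Compute denominator: 27 * eps0 * A = 27 * 8.854e-6 * 31674 = 7.571923
Step 3: Vpi = sqrt(44.704 / 7.571923)
Vpi = 2.43 V


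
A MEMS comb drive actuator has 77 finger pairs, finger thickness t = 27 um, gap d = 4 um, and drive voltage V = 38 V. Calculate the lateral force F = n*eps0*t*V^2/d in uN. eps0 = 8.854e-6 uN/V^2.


Step 1: Parameters: n=77, eps0=8.854e-6 uN/V^2, t=27 um, V=38 V, d=4 um
Step 2: V^2 = 1444
Step 3: F = 77 * 8.854e-6 * 27 * 1444 / 4
F = 6.645 uN


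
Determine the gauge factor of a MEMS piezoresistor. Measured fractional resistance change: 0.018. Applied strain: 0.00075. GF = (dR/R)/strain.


Step 1: Identify values.
dR/R = 0.018, strain = 0.00075
Step 2: GF = (dR/R) / strain = 0.018 / 0.00075
GF = 24.0


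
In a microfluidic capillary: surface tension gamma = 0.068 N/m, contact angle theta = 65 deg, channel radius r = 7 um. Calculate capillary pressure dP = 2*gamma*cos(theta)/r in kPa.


Step 1: cos(65 deg) = 0.4226
Step 2: Convert r to m: r = 7e-6 m
Step 3: dP = 2 * 0.068 * 0.4226 / 7e-6 = 8210.5 Pa
Step 4: Convert Pa to kPa (divide by 1000).
dP = 8.21 kPa


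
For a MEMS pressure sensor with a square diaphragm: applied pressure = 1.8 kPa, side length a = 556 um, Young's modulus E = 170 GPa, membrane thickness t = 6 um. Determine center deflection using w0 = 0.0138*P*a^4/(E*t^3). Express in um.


Step 1: Convert pressure to compatible units (E is in GPa, so P in GPa).
P = 1.8 kPa = 1.8e-6 GPa
Step 2: Compute numerator: 0.0138 * P * a^4.
a^4 = 556^4 = 95565066496
numerator = 0.0138 * 1.8e-6 * 95565066496 = 2.3738e+03
Step 3: Compute denominator: E * t^3 = 170 * 6^3 = 36720
Step 4: w0 = numerator / denominator = 2.3738e+03 / 36720 = 0.0646 um


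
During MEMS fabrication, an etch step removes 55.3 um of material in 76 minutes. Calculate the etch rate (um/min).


Step 1: Etch rate = depth / time
Step 2: rate = 55.3 / 76
rate = 0.728 um/min


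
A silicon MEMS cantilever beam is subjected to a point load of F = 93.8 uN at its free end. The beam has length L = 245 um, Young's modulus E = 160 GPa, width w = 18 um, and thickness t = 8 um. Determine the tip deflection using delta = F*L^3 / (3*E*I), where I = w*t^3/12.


Step 1: Calculate the second moment of area.
I = w * t^3 / 12 = 18 * 8^3 / 12 = 768.0 um^4
Step 2: Convert E to consistent units (1 GPa = 1000 uN/um^2).
E = 160 GPa = 160000 uN/um^2
Step 3: Calculate tip deflection.
delta = F * L^3 / (3 * E * I)
delta = 93.8 * 245^3 / (3 * 160000 * 768.0)
delta = 3.742 um


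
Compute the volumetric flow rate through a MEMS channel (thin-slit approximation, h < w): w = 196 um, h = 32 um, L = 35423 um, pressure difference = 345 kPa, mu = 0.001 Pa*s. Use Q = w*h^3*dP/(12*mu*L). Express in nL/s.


Step 1: Convert all dimensions to SI (meters).
w = 196e-6 m, h = 32e-6 m, L = 35423e-6 m, dP = 345e3 Pa
Step 2: Q = w * h^3 * dP / (12 * mu * L)
Q = 196e-6 * (32e-6)^3 * 345e3 / (12 * 0.001 * 35423e-6) = 5.21264941e-09 m^3/s
Step 3: Convert Q from m^3/s to nL/s (1 m^3 = 1e12 nL, so multiply by 1e12).
Q = 5212.649 nL/s


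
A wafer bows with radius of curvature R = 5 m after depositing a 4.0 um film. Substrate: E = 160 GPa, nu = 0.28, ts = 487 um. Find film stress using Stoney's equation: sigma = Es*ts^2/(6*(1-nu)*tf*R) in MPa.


Step 1: Compute numerator: Es * ts^2 = 160 * 487^2 = 37947040 (GPa*um^2)
Step 2: Compute denominator (R in um): 6*(1-nu)*tf*R = 6*0.72*4.0*5e6 = 86400000.0 (um^2)
Step 3: sigma (GPa) = 37947040 / 86400000.0 = 4.39202e-01 GPa
Step 4: Convert to MPa (x1000): sigma = 439.2 MPa


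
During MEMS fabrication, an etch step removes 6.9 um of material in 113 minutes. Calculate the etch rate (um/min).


Step 1: Etch rate = depth / time
Step 2: rate = 6.9 / 113
rate = 0.061 um/min


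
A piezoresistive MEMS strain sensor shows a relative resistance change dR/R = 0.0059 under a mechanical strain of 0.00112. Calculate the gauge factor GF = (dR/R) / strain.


Step 1: Identify values.
dR/R = 0.0059, strain = 0.00112
Step 2: GF = (dR/R) / strain = 0.0059 / 0.00112
GF = 5.3


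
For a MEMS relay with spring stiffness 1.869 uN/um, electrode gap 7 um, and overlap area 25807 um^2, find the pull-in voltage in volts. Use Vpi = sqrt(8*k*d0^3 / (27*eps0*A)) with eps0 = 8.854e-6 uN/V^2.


Step 1: Compute numerator: 8 * k * d0^3 = 8 * 1.869 * 7^3 = 5128.536
Step 2: Compute denominator: 27 * eps0 * A = 27 * 8.854e-6 * 25807 = 6.16937
Step 3: Vpi = sqrt(5128.536 / 6.16937)
Vpi = 28.83 V


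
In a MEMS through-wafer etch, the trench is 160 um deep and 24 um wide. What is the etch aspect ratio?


Step 1: AR = depth / width
Step 2: AR = 160 / 24
AR = 6.7


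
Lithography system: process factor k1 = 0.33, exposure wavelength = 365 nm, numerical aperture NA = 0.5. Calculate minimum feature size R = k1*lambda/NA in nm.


Step 1: Identify values: k1 = 0.33, lambda = 365 nm, NA = 0.5
Step 2: R = k1 * lambda / NA
R = 0.33 * 365 / 0.5
R = 240.9 nm


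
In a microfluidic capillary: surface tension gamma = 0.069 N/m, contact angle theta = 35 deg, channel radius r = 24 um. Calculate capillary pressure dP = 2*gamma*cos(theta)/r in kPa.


Step 1: cos(35 deg) = 0.8192
Step 2: Convert r to m: r = 24e-6 m
Step 3: dP = 2 * 0.069 * 0.8192 / 24e-6 = 4710.4 Pa
Step 4: Convert Pa to kPa (divide by 1000).
dP = 4.71 kPa


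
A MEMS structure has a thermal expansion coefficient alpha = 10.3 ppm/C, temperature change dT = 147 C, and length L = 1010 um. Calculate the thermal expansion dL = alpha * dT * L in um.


Step 1: Convert CTE: alpha = 10.3 ppm/C = 10.3e-6 /C
Step 2: dL = 10.3e-6 * 147 * 1010
dL = 1.5292 um


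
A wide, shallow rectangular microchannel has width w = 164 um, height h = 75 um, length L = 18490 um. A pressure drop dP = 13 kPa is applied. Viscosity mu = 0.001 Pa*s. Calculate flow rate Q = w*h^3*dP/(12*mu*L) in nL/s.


Step 1: Convert all dimensions to SI (meters).
w = 164e-6 m, h = 75e-6 m, L = 18490e-6 m, dP = 13e3 Pa
Step 2: Q = w * h^3 * dP / (12 * mu * L)
Q = 164e-6 * (75e-6)^3 * 13e3 / (12 * 0.001 * 18490e-6) = 4.05371147e-09 m^3/s
Step 3: Convert Q from m^3/s to nL/s (1 m^3 = 1e12 nL, so multiply by 1e12).
Q = 4053.711 nL/s


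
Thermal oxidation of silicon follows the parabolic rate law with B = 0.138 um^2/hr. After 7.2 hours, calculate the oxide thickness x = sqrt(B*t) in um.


Step 1: Compute B*t = 0.138 * 7.2 = 0.9936
Step 2: x = sqrt(0.9936)
x = 0.997 um


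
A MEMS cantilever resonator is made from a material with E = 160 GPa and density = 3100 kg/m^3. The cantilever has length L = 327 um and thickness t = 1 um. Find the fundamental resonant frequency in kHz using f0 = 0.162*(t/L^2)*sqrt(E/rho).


Step 1: Convert units to SI.
t_SI = 1e-6 m, L_SI = 327e-6 m
Step 2: Calculate sqrt(E/rho).
sqrt(160e9 / 3100) = 7184.21 m/s
Step 3: Compute f0.
f0 = 0.162 * 1e-6 / (327e-6)^2 * 7184.21 = 10884.3 Hz = 10.88 kHz


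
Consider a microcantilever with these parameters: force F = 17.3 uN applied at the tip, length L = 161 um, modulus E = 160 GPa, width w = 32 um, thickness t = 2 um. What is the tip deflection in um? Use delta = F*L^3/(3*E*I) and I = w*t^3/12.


Step 1: Calculate the second moment of area.
I = w * t^3 / 12 = 32 * 2^3 / 12 = 21.3333 um^4
Step 2: Convert E to consistent units (1 GPa = 1000 uN/um^2).
E = 160 GPa = 160000 uN/um^2
Step 3: Calculate tip deflection.
delta = F * L^3 / (3 * E * I)
delta = 17.3 * 161^3 / (3 * 160000 * 21.3333)
delta = 7.0506 um


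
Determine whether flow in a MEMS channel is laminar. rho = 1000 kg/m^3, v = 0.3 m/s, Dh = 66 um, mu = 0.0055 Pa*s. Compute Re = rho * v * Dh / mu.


Step 1: Convert Dh to meters: Dh = 66e-6 m
Step 2: Re = rho * v * Dh / mu
Re = 1000 * 0.3 * 66e-6 / 0.0055
Re = 3.6
Since Re = 3.6 is below ~2300, the flow is laminar.


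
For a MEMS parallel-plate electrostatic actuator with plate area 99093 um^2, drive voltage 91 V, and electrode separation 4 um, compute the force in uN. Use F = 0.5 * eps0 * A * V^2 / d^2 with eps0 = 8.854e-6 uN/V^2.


Step 1: Identify parameters.
eps0 = 8.854e-6 uN/V^2, A = 99093 um^2, V = 91 V, d = 4 um
Step 2: Compute V^2 = 91^2 = 8281
Step 3: Compute d^2 = 4^2 = 16
Step 4: F = 0.5 * 8.854e-6 * 99093 * 8281 / 16
F = 227.047 uN


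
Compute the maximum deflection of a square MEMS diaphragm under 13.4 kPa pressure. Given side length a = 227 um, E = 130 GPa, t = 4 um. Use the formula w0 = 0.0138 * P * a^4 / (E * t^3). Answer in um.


Step 1: Convert pressure to compatible units (E is in GPa, so P in GPa).
P = 13.4 kPa = 13.4e-6 GPa
Step 2: Compute numerator: 0.0138 * P * a^4.
a^4 = 227^4 = 2655237841
numerator = 0.0138 * 13.4e-6 * 2655237841 = 4.91e+02
Step 3: Compute denominator: E * t^3 = 130 * 4^3 = 8320
Step 4: w0 = numerator / denominator = 4.91e+02 / 8320 = 0.059 um


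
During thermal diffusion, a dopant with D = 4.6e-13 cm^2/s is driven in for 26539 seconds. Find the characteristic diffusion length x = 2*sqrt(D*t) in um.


Step 1: Compute D*t = 4.6e-13 * 26539 = 1.220794e-08 cm^2
Step 2: sqrt(D*t) = 1.1049e-04 cm
Step 3: x = 2 * 1.1049e-04 cm = 2.2098e-04 cm
Step 4: Convert to um (1 cm = 1e4 um): x = 2.21 um


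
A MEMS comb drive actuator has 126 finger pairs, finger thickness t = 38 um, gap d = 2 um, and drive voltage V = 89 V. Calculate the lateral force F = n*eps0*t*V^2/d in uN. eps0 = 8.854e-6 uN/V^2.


Step 1: Parameters: n=126, eps0=8.854e-6 uN/V^2, t=38 um, V=89 V, d=2 um
Step 2: V^2 = 7921
Step 3: F = 126 * 8.854e-6 * 38 * 7921 / 2
F = 167.897 uN


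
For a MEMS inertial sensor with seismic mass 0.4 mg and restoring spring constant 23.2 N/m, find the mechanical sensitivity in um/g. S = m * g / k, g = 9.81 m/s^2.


Step 1: Convert mass: m = 0.4 mg = 4.00e-07 kg
Step 2: S = m * g / k = 4.00e-07 * 9.81 / 23.2
Step 3: S = 1.69e-07 m/g
Step 4: Convert to um/g: S = 0.169 um/g


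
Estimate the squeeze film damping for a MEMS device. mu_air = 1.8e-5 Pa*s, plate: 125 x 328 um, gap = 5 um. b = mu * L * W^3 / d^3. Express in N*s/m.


Step 1: Convert to SI.
L = 125e-6 m, W = 328e-6 m, d = 5e-6 m
Step 2: W^3 = (328e-6)^3 = 3.53e-11 m^3
Step 3: d^3 = (5e-6)^3 = 1.25e-16 m^3
Step 4: b = 1.8e-5 * 125e-6 * 3.53e-11 / 1.25e-16
b = 6.35e-04 N*s/m


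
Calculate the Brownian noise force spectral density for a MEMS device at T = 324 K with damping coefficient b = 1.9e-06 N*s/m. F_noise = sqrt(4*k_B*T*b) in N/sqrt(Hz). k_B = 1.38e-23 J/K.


Step 1: Compute 4 * k_B * T * b
= 4 * 1.38e-23 * 324 * 1.9e-06
= 3.3981e-26 N^2/Hz
Step 2: F_noise = sqrt(3.3981e-26)
F_noise = 1.84e-13 N/sqrt(Hz)


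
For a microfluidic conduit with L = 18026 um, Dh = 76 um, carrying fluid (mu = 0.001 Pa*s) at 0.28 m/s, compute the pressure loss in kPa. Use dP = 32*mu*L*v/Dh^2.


Step 1: Convert to SI: L = 18026e-6 m, Dh = 76e-6 m
Step 2: dP = 32 * 0.001 * 18026e-6 * 0.28 / (76e-6)^2
Step 3: dP = 27962.77 Pa
Step 4: Convert to kPa: dP = 27.96 kPa


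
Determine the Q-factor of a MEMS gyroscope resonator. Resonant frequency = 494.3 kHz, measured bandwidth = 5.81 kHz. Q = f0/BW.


Step 1: Q = f0 / bandwidth
Step 2: Q = 494.3 / 5.81
Q = 85.1


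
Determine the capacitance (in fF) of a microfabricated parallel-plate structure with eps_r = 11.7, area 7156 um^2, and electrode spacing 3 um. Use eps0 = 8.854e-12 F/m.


Step 1: Convert area to m^2: A = 7156e-12 m^2
Step 2: Convert gap to m: d = 3e-6 m
Step 3: C = eps0 * eps_r * A / d
C = 8.854e-12 * 11.7 * 7156e-12 / 3e-6
Step 4: Convert to fF (multiply by 1e15).
C = 247.1 fF


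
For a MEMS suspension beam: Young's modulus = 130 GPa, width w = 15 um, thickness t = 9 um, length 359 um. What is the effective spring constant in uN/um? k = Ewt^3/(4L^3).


Step 1: Convert E to consistent units (1 GPa = 1000 uN/um^2).
E = 130 GPa = 130000 uN/um^2
Step 2: Compute t^3 = 9^3 = 729
Step 3: Compute L^3 = 359^3 = 46268279
Step 4: k = 130000 * 15 * 729 / (4 * 46268279)
k = 7.681 uN/um


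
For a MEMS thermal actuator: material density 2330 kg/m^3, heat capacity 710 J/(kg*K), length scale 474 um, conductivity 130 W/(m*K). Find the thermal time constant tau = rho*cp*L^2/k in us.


Step 1: Convert L to m: L = 474e-6 m
Step 2: L^2 = (474e-6)^2 = 2.24676e-07 m^2
Step 3: tau = 2330 * 710 * 2.24676e-07 / 130 = 2.85908851e-03 s
Step 4: Convert to microseconds (multiply by 1e6).
tau = 2859.089 us


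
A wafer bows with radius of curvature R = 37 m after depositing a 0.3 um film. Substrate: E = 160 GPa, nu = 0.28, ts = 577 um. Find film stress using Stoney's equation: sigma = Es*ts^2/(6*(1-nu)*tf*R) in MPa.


Step 1: Compute numerator: Es * ts^2 = 160 * 577^2 = 53268640 (GPa*um^2)
Step 2: Compute denominator (R in um): 6*(1-nu)*tf*R = 6*0.72*0.3*37e6 = 47952000.0 (um^2)
Step 3: sigma (GPa) = 53268640 / 47952000.0 = 1.110874e+00 GPa
Step 4: Convert to MPa (x1000): sigma = 1110.9 MPa


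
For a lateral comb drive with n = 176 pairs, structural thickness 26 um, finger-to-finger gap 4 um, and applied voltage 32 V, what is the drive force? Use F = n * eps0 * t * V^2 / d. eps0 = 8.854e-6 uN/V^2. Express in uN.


Step 1: Parameters: n=176, eps0=8.854e-6 uN/V^2, t=26 um, V=32 V, d=4 um
Step 2: V^2 = 1024
Step 3: F = 176 * 8.854e-6 * 26 * 1024 / 4
F = 10.372 uN


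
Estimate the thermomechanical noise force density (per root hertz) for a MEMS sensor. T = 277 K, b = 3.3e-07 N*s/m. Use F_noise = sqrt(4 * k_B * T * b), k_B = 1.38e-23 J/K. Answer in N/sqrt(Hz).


Step 1: Compute 4 * k_B * T * b
= 4 * 1.38e-23 * 277 * 3.3e-07
= 5.0458e-27 N^2/Hz
Step 2: F_noise = sqrt(5.0458e-27)
F_noise = 7.10e-14 N/sqrt(Hz)


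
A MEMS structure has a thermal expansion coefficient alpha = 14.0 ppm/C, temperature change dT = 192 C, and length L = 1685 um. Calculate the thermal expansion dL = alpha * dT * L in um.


Step 1: Convert CTE: alpha = 14.0 ppm/C = 14.0e-6 /C
Step 2: dL = 14.0e-6 * 192 * 1685
dL = 4.5293 um


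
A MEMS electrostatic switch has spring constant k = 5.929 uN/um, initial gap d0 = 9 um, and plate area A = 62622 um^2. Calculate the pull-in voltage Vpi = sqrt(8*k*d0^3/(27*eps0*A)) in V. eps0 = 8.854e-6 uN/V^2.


Step 1: Compute numerator: 8 * k * d0^3 = 8 * 5.929 * 9^3 = 34577.928
Step 2: Compute denominator: 27 * eps0 * A = 27 * 8.854e-6 * 62622 = 14.97029
Step 3: Vpi = sqrt(34577.928 / 14.97029)
Vpi = 48.06 V


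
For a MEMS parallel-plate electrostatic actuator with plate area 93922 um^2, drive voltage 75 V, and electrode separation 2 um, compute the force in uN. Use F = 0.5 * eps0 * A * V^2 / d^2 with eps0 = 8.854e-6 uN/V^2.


Step 1: Identify parameters.
eps0 = 8.854e-6 uN/V^2, A = 93922 um^2, V = 75 V, d = 2 um
Step 2: Compute V^2 = 75^2 = 5625
Step 3: Compute d^2 = 2^2 = 4
Step 4: F = 0.5 * 8.854e-6 * 93922 * 5625 / 4
F = 584.708 uN


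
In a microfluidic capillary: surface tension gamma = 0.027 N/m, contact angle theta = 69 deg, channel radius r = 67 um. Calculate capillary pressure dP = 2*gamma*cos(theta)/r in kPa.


Step 1: cos(69 deg) = 0.3584
Step 2: Convert r to m: r = 67e-6 m
Step 3: dP = 2 * 0.027 * 0.3584 / 67e-6 = 288.9 Pa
Step 4: Convert Pa to kPa (divide by 1000).
dP = 0.29 kPa


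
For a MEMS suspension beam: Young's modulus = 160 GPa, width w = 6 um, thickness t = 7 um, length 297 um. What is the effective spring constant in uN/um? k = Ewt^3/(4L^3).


Step 1: Convert E to consistent units (1 GPa = 1000 uN/um^2).
E = 160 GPa = 160000 uN/um^2
Step 2: Compute t^3 = 7^3 = 343
Step 3: Compute L^3 = 297^3 = 26198073
Step 4: k = 160000 * 6 * 343 / (4 * 26198073)
k = 3.1422 uN/um


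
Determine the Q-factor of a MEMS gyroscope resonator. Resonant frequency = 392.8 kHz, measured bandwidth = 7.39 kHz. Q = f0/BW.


Step 1: Q = f0 / bandwidth
Step 2: Q = 392.8 / 7.39
Q = 53.2


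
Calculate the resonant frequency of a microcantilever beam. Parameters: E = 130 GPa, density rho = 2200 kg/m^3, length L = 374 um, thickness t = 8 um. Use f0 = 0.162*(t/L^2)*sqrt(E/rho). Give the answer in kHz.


Step 1: Convert units to SI.
t_SI = 8e-6 m, L_SI = 374e-6 m
Step 2: Calculate sqrt(E/rho).
sqrt(130e9 / 2200) = 7687.06 m/s
Step 3: Compute f0.
f0 = 0.162 * 8e-6 / (374e-6)^2 * 7687.06 = 71223.3 Hz = 71.22 kHz


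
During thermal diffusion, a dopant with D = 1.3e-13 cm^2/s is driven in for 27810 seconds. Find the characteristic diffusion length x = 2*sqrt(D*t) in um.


Step 1: Compute D*t = 1.3e-13 * 27810 = 3.6153e-09 cm^2
Step 2: sqrt(D*t) = 6.01274e-05 cm
Step 3: x = 2 * 6.01274e-05 cm = 1.202548e-04 cm
Step 4: Convert to um (1 cm = 1e4 um): x = 1.203 um


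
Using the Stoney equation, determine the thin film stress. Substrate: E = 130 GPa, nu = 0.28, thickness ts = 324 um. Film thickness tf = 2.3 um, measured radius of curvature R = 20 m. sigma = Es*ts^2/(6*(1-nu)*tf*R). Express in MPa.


Step 1: Compute numerator: Es * ts^2 = 130 * 324^2 = 13646880 (GPa*um^2)
Step 2: Compute denominator (R in um): 6*(1-nu)*tf*R = 6*0.72*2.3*20e6 = 198720000.0 (um^2)
Step 3: sigma (GPa) = 13646880 / 198720000.0 = 6.8674e-02 GPa
Step 4: Convert to MPa (x1000): sigma = 68.7 MPa


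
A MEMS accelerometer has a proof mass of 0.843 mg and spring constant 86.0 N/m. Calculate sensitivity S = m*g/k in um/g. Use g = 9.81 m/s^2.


Step 1: Convert mass: m = 0.843 mg = 8.43e-07 kg
Step 2: S = m * g / k = 8.43e-07 * 9.81 / 86.0
Step 3: S = 9.62e-08 m/g
Step 4: Convert to um/g: S = 0.096 um/g


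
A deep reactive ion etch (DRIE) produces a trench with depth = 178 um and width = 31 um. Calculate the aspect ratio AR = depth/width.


Step 1: AR = depth / width
Step 2: AR = 178 / 31
AR = 5.7


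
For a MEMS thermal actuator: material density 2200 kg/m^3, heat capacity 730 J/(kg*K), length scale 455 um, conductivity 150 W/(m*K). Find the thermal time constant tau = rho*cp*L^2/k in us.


Step 1: Convert L to m: L = 455e-6 m
Step 2: L^2 = (455e-6)^2 = 2.07025e-07 m^2
Step 3: tau = 2200 * 730 * 2.07025e-07 / 150 = 2.21654767e-03 s
Step 4: Convert to microseconds (multiply by 1e6).
tau = 2216.548 us


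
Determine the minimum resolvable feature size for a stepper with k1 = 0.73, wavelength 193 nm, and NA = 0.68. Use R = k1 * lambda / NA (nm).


Step 1: Identify values: k1 = 0.73, lambda = 193 nm, NA = 0.68
Step 2: R = k1 * lambda / NA
R = 0.73 * 193 / 0.68
R = 207.2 nm


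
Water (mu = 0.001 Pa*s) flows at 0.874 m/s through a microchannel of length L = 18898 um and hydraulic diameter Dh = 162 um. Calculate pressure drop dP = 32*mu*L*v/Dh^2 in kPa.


Step 1: Convert to SI: L = 18898e-6 m, Dh = 162e-6 m
Step 2: dP = 32 * 0.001 * 18898e-6 * 0.874 / (162e-6)^2
Step 3: dP = 20139.43 Pa
Step 4: Convert to kPa: dP = 20.14 kPa


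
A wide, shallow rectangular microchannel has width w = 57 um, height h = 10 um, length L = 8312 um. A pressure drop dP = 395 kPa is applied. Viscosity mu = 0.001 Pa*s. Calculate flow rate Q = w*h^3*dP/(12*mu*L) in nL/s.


Step 1: Convert all dimensions to SI (meters).
w = 57e-6 m, h = 10e-6 m, L = 8312e-6 m, dP = 395e3 Pa
Step 2: Q = w * h^3 * dP / (12 * mu * L)
Q = 57e-6 * (10e-6)^3 * 395e3 / (12 * 0.001 * 8312e-6) = 2.2572786e-10 m^3/s
Step 3: Convert Q from m^3/s to nL/s (1 m^3 = 1e12 nL, so multiply by 1e12).
Q = 225.728 nL/s


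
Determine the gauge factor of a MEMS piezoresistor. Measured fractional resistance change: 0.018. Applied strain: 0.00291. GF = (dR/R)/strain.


Step 1: Identify values.
dR/R = 0.018, strain = 0.00291
Step 2: GF = (dR/R) / strain = 0.018 / 0.00291
GF = 6.2


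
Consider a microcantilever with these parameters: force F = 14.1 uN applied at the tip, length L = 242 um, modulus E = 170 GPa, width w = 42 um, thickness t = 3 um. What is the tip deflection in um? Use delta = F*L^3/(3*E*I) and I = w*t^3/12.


Step 1: Calculate the second moment of area.
I = w * t^3 / 12 = 42 * 3^3 / 12 = 94.5 um^4
Step 2: Convert E to consistent units (1 GPa = 1000 uN/um^2).
E = 170 GPa = 170000 uN/um^2
Step 3: Calculate tip deflection.
delta = F * L^3 / (3 * E * I)
delta = 14.1 * 242^3 / (3 * 170000 * 94.5)
delta = 4.1463 um


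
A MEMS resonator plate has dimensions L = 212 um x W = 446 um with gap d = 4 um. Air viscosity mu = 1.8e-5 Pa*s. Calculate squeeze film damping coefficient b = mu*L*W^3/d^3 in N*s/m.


Step 1: Convert to SI.
L = 212e-6 m, W = 446e-6 m, d = 4e-6 m
Step 2: W^3 = (446e-6)^3 = 8.87e-11 m^3
Step 3: d^3 = (4e-6)^3 = 6.40e-17 m^3
Step 4: b = 1.8e-5 * 212e-6 * 8.87e-11 / 6.40e-17
b = 5.29e-03 N*s/m


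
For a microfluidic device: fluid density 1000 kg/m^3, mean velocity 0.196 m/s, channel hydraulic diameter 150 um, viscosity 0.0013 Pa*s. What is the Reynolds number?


Step 1: Convert Dh to meters: Dh = 150e-6 m
Step 2: Re = rho * v * Dh / mu
Re = 1000 * 0.196 * 150e-6 / 0.0013
Re = 22.615


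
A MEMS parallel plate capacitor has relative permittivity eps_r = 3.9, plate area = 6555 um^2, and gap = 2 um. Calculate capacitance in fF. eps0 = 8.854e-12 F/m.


Step 1: Convert area to m^2: A = 6555e-12 m^2
Step 2: Convert gap to m: d = 2e-6 m
Step 3: C = eps0 * eps_r * A / d
C = 8.854e-12 * 3.9 * 6555e-12 / 2e-6
Step 4: Convert to fF (multiply by 1e15).
C = 113.17 fF


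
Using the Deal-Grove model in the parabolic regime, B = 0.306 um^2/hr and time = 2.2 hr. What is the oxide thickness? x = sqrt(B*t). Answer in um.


Step 1: Compute B*t = 0.306 * 2.2 = 0.6732
Step 2: x = sqrt(0.6732)
x = 0.82 um


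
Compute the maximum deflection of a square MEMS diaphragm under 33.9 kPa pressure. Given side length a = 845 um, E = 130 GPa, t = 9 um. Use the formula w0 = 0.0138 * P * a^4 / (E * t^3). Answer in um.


Step 1: Convert pressure to compatible units (E is in GPa, so P in GPa).
P = 33.9 kPa = 33.9e-6 GPa
Step 2: Compute numerator: 0.0138 * P * a^4.
a^4 = 845^4 = 509831700625
numerator = 0.0138 * 33.9e-6 * 509831700625 = 2.385095e+05
Step 3: Compute denominator: E * t^3 = 130 * 9^3 = 94770
Step 4: w0 = numerator / denominator = 2.385095e+05 / 94770 = 2.5167 um


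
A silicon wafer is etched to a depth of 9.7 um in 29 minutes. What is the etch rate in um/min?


Step 1: Etch rate = depth / time
Step 2: rate = 9.7 / 29
rate = 0.334 um/min


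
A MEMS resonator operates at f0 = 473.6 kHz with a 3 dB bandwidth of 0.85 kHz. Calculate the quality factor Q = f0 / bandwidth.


Step 1: Q = f0 / bandwidth
Step 2: Q = 473.6 / 0.85
Q = 557.2


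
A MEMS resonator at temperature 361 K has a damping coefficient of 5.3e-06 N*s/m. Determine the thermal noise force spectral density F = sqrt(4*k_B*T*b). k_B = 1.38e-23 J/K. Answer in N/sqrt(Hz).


Step 1: Compute 4 * k_B * T * b
= 4 * 1.38e-23 * 361 * 5.3e-06
= 1.0561e-25 N^2/Hz
Step 2: F_noise = sqrt(1.0561e-25)
F_noise = 3.25e-13 N/sqrt(Hz)


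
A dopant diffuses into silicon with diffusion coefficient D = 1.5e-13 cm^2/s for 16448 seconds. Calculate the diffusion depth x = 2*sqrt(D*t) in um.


Step 1: Compute D*t = 1.5e-13 * 16448 = 2.4672e-09 cm^2
Step 2: sqrt(D*t) = 4.9671e-05 cm
Step 3: x = 2 * 4.9671e-05 cm = 9.9342e-05 cm
Step 4: Convert to um (1 cm = 1e4 um): x = 0.993 um


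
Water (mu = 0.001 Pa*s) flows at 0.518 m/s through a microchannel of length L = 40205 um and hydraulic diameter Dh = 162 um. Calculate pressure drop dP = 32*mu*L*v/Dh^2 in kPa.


Step 1: Convert to SI: L = 40205e-6 m, Dh = 162e-6 m
Step 2: dP = 32 * 0.001 * 40205e-6 * 0.518 / (162e-6)^2
Step 3: dP = 25393.92 Pa
Step 4: Convert to kPa: dP = 25.39 kPa


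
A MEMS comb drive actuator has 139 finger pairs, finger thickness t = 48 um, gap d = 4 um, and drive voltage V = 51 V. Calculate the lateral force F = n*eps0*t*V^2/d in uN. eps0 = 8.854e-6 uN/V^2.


Step 1: Parameters: n=139, eps0=8.854e-6 uN/V^2, t=48 um, V=51 V, d=4 um
Step 2: V^2 = 2601
Step 3: F = 139 * 8.854e-6 * 48 * 2601 / 4
F = 38.413 uN


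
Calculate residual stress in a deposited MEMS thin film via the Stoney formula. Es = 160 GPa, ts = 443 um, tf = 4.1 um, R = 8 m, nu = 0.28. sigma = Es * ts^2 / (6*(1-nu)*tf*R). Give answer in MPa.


Step 1: Compute numerator: Es * ts^2 = 160 * 443^2 = 31399840 (GPa*um^2)
Step 2: Compute denominator (R in um): 6*(1-nu)*tf*R = 6*0.72*4.1*8e6 = 141696000.0 (um^2)
Step 3: sigma (GPa) = 31399840 / 141696000.0 = 2.216e-01 GPa
Step 4: Convert to MPa (x1000): sigma = 221.6 MPa


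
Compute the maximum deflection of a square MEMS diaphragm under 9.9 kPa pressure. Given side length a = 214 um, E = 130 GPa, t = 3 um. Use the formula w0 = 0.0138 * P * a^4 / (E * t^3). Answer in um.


Step 1: Convert pressure to compatible units (E is in GPa, so P in GPa).
P = 9.9 kPa = 9.9e-6 GPa
Step 2: Compute numerator: 0.0138 * P * a^4.
a^4 = 214^4 = 2097273616
numerator = 0.0138 * 9.9e-6 * 2097273616 = 2.8653e+02
Step 3: Compute denominator: E * t^3 = 130 * 3^3 = 3510
Step 4: w0 = numerator / denominator = 2.8653e+02 / 3510 = 0.0816 um


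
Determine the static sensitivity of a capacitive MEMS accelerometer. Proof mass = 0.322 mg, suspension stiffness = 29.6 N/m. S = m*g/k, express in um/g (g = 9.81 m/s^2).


Step 1: Convert mass: m = 0.322 mg = 3.22e-07 kg
Step 2: S = m * g / k = 3.22e-07 * 9.81 / 29.6
Step 3: S = 1.07e-07 m/g
Step 4: Convert to um/g: S = 0.107 um/g


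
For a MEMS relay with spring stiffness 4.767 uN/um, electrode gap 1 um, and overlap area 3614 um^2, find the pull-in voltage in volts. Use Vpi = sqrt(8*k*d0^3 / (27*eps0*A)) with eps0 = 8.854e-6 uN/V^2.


Step 1: Compute numerator: 8 * k * d0^3 = 8 * 4.767 * 1^3 = 38.136
Step 2: Compute denominator: 27 * eps0 * A = 27 * 8.854e-6 * 3614 = 0.863956
Step 3: Vpi = sqrt(38.136 / 0.863956)
Vpi = 6.64 V


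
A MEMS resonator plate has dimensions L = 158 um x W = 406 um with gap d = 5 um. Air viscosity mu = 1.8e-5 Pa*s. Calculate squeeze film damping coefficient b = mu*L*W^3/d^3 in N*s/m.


Step 1: Convert to SI.
L = 158e-6 m, W = 406e-6 m, d = 5e-6 m
Step 2: W^3 = (406e-6)^3 = 6.69e-11 m^3
Step 3: d^3 = (5e-6)^3 = 1.25e-16 m^3
Step 4: b = 1.8e-5 * 158e-6 * 6.69e-11 / 1.25e-16
b = 1.52e-03 N*s/m


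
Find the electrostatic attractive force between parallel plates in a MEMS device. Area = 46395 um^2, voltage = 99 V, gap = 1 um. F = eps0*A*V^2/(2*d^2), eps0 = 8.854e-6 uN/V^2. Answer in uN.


Step 1: Identify parameters.
eps0 = 8.854e-6 uN/V^2, A = 46395 um^2, V = 99 V, d = 1 um
Step 2: Compute V^2 = 99^2 = 9801
Step 3: Compute d^2 = 1^2 = 1
Step 4: F = 0.5 * 8.854e-6 * 46395 * 9801 / 1
F = 2013.034 uN


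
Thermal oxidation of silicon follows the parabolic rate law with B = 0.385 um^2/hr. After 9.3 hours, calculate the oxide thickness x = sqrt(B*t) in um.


Step 1: Compute B*t = 0.385 * 9.3 = 3.5805
Step 2: x = sqrt(3.5805)
x = 1.892 um


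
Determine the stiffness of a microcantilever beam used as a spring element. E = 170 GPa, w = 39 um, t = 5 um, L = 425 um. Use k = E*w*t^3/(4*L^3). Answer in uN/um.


Step 1: Convert E to consistent units (1 GPa = 1000 uN/um^2).
E = 170 GPa = 170000 uN/um^2
Step 2: Compute t^3 = 5^3 = 125
Step 3: Compute L^3 = 425^3 = 76765625
Step 4: k = 170000 * 39 * 125 / (4 * 76765625)
k = 2.699 uN/um


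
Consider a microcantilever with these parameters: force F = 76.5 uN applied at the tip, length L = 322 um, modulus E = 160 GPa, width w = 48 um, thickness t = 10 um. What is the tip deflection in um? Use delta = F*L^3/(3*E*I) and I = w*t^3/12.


Step 1: Calculate the second moment of area.
I = w * t^3 / 12 = 48 * 10^3 / 12 = 4000.0 um^4
Step 2: Convert E to consistent units (1 GPa = 1000 uN/um^2).
E = 160 GPa = 160000 uN/um^2
Step 3: Calculate tip deflection.
delta = F * L^3 / (3 * E * I)
delta = 76.5 * 322^3 / (3 * 160000 * 4000.0)
delta = 1.3302 um


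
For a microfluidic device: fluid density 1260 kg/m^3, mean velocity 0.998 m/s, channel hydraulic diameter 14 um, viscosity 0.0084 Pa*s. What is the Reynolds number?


Step 1: Convert Dh to meters: Dh = 14e-6 m
Step 2: Re = rho * v * Dh / mu
Re = 1260 * 0.998 * 14e-6 / 0.0084
Re = 2.096


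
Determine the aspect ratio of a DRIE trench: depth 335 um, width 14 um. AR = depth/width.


Step 1: AR = depth / width
Step 2: AR = 335 / 14
AR = 23.9


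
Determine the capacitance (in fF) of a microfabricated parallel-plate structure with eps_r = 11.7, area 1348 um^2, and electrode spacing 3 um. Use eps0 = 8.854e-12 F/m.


Step 1: Convert area to m^2: A = 1348e-12 m^2
Step 2: Convert gap to m: d = 3e-6 m
Step 3: C = eps0 * eps_r * A / d
C = 8.854e-12 * 11.7 * 1348e-12 / 3e-6
Step 4: Convert to fF (multiply by 1e15).
C = 46.55 fF


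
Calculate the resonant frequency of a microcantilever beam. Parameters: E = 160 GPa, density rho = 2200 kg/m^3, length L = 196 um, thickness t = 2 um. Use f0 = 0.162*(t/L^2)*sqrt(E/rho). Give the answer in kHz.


Step 1: Convert units to SI.
t_SI = 2e-6 m, L_SI = 196e-6 m
Step 2: Calculate sqrt(E/rho).
sqrt(160e9 / 2200) = 8528.03 m/s
Step 3: Compute f0.
f0 = 0.162 * 2e-6 / (196e-6)^2 * 8528.03 = 71925.3 Hz = 71.93 kHz


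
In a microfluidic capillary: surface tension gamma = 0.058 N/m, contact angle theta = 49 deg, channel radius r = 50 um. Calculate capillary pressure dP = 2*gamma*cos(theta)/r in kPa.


Step 1: cos(49 deg) = 0.6561
Step 2: Convert r to m: r = 50e-6 m
Step 3: dP = 2 * 0.058 * 0.6561 / 50e-6 = 1522.2 Pa
Step 4: Convert Pa to kPa (divide by 1000).
dP = 1.52 kPa


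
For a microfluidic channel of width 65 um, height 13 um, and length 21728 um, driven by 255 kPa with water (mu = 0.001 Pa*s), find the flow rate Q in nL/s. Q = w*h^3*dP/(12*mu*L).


Step 1: Convert all dimensions to SI (meters).
w = 65e-6 m, h = 13e-6 m, L = 21728e-6 m, dP = 255e3 Pa
Step 2: Q = w * h^3 * dP / (12 * mu * L)
Q = 65e-6 * (13e-6)^3 * 255e3 / (12 * 0.001 * 21728e-6) = 1.396634e-10 m^3/s
Step 3: Convert Q from m^3/s to nL/s (1 m^3 = 1e12 nL, so multiply by 1e12).
Q = 139.663 nL/s


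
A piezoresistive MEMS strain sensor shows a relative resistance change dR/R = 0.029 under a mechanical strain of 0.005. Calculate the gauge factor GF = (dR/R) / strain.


Step 1: Identify values.
dR/R = 0.029, strain = 0.005
Step 2: GF = (dR/R) / strain = 0.029 / 0.005
GF = 5.8


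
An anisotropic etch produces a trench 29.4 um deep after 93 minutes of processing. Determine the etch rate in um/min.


Step 1: Etch rate = depth / time
Step 2: rate = 29.4 / 93
rate = 0.316 um/min


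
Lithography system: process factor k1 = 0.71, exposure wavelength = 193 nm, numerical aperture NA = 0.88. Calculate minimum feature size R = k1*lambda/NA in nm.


Step 1: Identify values: k1 = 0.71, lambda = 193 nm, NA = 0.88
Step 2: R = k1 * lambda / NA
R = 0.71 * 193 / 0.88
R = 155.7 nm


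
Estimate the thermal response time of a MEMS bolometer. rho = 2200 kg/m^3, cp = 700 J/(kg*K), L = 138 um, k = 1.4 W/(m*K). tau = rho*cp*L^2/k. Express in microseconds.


Step 1: Convert L to m: L = 138e-6 m
Step 2: L^2 = (138e-6)^2 = 1.9044e-08 m^2
Step 3: tau = 2200 * 700 * 1.9044e-08 / 1.4 = 2.09484e-02 s
Step 4: Convert to microseconds (multiply by 1e6).
tau = 20948.4 us


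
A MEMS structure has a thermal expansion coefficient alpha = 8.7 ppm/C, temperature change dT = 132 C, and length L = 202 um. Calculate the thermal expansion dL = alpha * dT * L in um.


Step 1: Convert CTE: alpha = 8.7 ppm/C = 8.7e-6 /C
Step 2: dL = 8.7e-6 * 132 * 202
dL = 0.232 um


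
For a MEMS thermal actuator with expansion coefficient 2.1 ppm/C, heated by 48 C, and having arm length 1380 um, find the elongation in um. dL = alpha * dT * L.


Step 1: Convert CTE: alpha = 2.1 ppm/C = 2.1e-6 /C
Step 2: dL = 2.1e-6 * 48 * 1380
dL = 0.1391 um


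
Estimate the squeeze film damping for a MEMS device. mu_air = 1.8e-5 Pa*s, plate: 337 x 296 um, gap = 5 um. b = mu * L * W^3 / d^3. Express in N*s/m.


Step 1: Convert to SI.
L = 337e-6 m, W = 296e-6 m, d = 5e-6 m
Step 2: W^3 = (296e-6)^3 = 2.59e-11 m^3
Step 3: d^3 = (5e-6)^3 = 1.25e-16 m^3
Step 4: b = 1.8e-5 * 337e-6 * 2.59e-11 / 1.25e-16
b = 1.26e-03 N*s/m


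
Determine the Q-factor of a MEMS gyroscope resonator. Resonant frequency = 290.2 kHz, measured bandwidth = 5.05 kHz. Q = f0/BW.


Step 1: Q = f0 / bandwidth
Step 2: Q = 290.2 / 5.05
Q = 57.5


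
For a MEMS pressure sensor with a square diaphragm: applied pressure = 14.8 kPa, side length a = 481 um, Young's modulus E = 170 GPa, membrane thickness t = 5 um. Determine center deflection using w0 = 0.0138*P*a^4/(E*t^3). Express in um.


Step 1: Convert pressure to compatible units (E is in GPa, so P in GPa).
P = 14.8 kPa = 14.8e-6 GPa
Step 2: Compute numerator: 0.0138 * P * a^4.
a^4 = 481^4 = 53527912321
numerator = 0.0138 * 14.8e-6 * 53527912321 = 1.09325e+04
Step 3: Compute denominator: E * t^3 = 170 * 5^3 = 21250
Step 4: w0 = numerator / denominator = 1.09325e+04 / 21250 = 0.5145 um


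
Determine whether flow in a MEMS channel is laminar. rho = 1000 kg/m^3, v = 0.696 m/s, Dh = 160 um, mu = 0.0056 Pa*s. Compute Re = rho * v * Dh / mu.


Step 1: Convert Dh to meters: Dh = 160e-6 m
Step 2: Re = rho * v * Dh / mu
Re = 1000 * 0.696 * 160e-6 / 0.0056
Re = 19.886
Since Re = 19.886 is below ~2300, the flow is laminar.


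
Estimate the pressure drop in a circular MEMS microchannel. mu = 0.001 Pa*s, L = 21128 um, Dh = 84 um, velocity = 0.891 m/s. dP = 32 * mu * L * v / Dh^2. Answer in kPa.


Step 1: Convert to SI: L = 21128e-6 m, Dh = 84e-6 m
Step 2: dP = 32 * 0.001 * 21128e-6 * 0.891 / (84e-6)^2
Step 3: dP = 85374.37 Pa
Step 4: Convert to kPa: dP = 85.37 kPa


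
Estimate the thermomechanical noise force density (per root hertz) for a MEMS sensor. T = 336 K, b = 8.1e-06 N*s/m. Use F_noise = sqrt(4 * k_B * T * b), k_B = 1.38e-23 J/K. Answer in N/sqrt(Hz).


Step 1: Compute 4 * k_B * T * b
= 4 * 1.38e-23 * 336 * 8.1e-06
= 1.5023e-25 N^2/Hz
Step 2: F_noise = sqrt(1.5023e-25)
F_noise = 3.88e-13 N/sqrt(Hz)


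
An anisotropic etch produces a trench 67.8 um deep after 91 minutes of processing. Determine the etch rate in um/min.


Step 1: Etch rate = depth / time
Step 2: rate = 67.8 / 91
rate = 0.745 um/min


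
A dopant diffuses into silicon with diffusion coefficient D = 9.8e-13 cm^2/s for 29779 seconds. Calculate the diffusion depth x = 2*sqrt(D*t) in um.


Step 1: Compute D*t = 9.8e-13 * 29779 = 2.918342e-08 cm^2
Step 2: sqrt(D*t) = 1.70832e-04 cm
Step 3: x = 2 * 1.70832e-04 cm = 3.41664e-04 cm
Step 4: Convert to um (1 cm = 1e4 um): x = 3.417 um


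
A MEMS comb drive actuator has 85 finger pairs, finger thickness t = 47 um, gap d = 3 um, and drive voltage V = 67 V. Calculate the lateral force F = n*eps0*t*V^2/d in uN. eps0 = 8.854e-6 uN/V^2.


Step 1: Parameters: n=85, eps0=8.854e-6 uN/V^2, t=47 um, V=67 V, d=3 um
Step 2: V^2 = 4489
Step 3: F = 85 * 8.854e-6 * 47 * 4489 / 3
F = 52.928 uN


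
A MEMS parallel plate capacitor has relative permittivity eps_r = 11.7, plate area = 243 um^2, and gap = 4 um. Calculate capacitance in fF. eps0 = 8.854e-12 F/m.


Step 1: Convert area to m^2: A = 243e-12 m^2
Step 2: Convert gap to m: d = 4e-6 m
Step 3: C = eps0 * eps_r * A / d
C = 8.854e-12 * 11.7 * 243e-12 / 4e-6
Step 4: Convert to fF (multiply by 1e15).
C = 6.29 fF


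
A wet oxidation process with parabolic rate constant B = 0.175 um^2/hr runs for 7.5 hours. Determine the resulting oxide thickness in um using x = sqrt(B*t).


Step 1: Compute B*t = 0.175 * 7.5 = 1.3125
Step 2: x = sqrt(1.3125)
x = 1.146 um


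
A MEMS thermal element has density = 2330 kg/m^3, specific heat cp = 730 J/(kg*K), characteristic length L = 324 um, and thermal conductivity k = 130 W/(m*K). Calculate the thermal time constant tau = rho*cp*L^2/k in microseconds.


Step 1: Convert L to m: L = 324e-6 m
Step 2: L^2 = (324e-6)^2 = 1.04976e-07 m^2
Step 3: tau = 2330 * 730 * 1.04976e-07 / 130 = 1.3734898e-03 s
Step 4: Convert to microseconds (multiply by 1e6).
tau = 1373.49 us


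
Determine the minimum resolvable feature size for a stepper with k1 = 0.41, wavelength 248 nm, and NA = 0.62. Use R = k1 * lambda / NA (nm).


Step 1: Identify values: k1 = 0.41, lambda = 248 nm, NA = 0.62
Step 2: R = k1 * lambda / NA
R = 0.41 * 248 / 0.62
R = 164.0 nm


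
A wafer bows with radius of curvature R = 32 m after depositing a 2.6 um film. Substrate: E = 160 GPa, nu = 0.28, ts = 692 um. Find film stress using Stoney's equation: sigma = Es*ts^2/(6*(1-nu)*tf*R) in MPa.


Step 1: Compute numerator: Es * ts^2 = 160 * 692^2 = 76618240 (GPa*um^2)
Step 2: Compute denominator (R in um): 6*(1-nu)*tf*R = 6*0.72*2.6*32e6 = 359424000.0 (um^2)
Step 3: sigma (GPa) = 76618240 / 359424000.0 = 2.1317e-01 GPa
Step 4: Convert to MPa (x1000): sigma = 213.2 MPa


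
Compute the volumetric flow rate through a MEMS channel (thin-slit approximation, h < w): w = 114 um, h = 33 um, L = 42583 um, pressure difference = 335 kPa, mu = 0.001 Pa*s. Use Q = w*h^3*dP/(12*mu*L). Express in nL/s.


Step 1: Convert all dimensions to SI (meters).
w = 114e-6 m, h = 33e-6 m, L = 42583e-6 m, dP = 335e3 Pa
Step 2: Q = w * h^3 * dP / (12 * mu * L)
Q = 114e-6 * (33e-6)^3 * 335e3 / (12 * 0.001 * 42583e-6) = 2.6858019e-09 m^3/s
Step 3: Convert Q from m^3/s to nL/s (1 m^3 = 1e12 nL, so multiply by 1e12).
Q = 2685.802 nL/s


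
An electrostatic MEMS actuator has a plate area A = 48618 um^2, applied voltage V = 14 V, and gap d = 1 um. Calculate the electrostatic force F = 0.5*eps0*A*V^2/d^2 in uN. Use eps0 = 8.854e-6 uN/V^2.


Step 1: Identify parameters.
eps0 = 8.854e-6 uN/V^2, A = 48618 um^2, V = 14 V, d = 1 um
Step 2: Compute V^2 = 14^2 = 196
Step 3: Compute d^2 = 1^2 = 1
Step 4: F = 0.5 * 8.854e-6 * 48618 * 196 / 1
F = 42.185 uN
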